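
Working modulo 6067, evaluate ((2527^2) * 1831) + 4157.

92

(2527)^2 ≡ 3245 (mod 6067)
3245 * 1831 = 5941595 ≡ 2002 (mod 6067)
2002 + 4157 = 6159 ≡ 92 (mod 6067)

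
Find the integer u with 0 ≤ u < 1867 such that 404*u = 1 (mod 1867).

781

By the extended Euclidean algorithm:
1867 = 4·404 + 251
404 = 1·251 + 153
251 = 1·153 + 98
153 = 1·98 + 55
98 = 1·55 + 43
55 = 1·43 + 12
43 = 3·12 + 7
12 = 1·7 + 5
7 = 1·5 + 2
5 = 2·2 + 1
2 = 2·1 + 0
gcd(404, 1867) = 1, so the inverse exists.
Bézout: 1 = −169·1867 + 781·404.
So 404⁻¹ ≡ 781 (mod 1867).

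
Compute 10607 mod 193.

10607 = 54×193 + 185, so 10607 ≡ 185 (mod 193).

185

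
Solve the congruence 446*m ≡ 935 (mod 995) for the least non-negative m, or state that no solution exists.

gcd(446, 995) = 1, so a unique solution mod 995 exists.
446⁻¹ ≡ 966 (mod 995).
m ≡ 966*935 ≡ 745 (mod 995).

745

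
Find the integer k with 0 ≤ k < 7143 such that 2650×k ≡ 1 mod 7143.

655

Run the extended Euclidean algorithm:
7143 = 2*2650 + 1843
2650 = 1*1843 + 807
1843 = 2*807 + 229
807 = 3*229 + 120
229 = 1*120 + 109
120 = 1*109 + 11
109 = 9*11 + 10
11 = 1*10 + 1
10 = 10*1 + 0
gcd(2650, 7143) = 1, so the inverse exists.
Back-substitute for 1:
1 = 1*11 − 1*10
  = −1*109 + 10*11
  = 10*120 − 11*109
  = −11*229 + 21*120
  = 21*807 − 74*229
  = −74*1843 + 169*807
  = 169*2650 − 243*1843
  = −243*7143 + 655*2650
So 2650⁻¹ ≡ 655 (mod 7143).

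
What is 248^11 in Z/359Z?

325

Compute successive squares:
11 in binary is 1011, i.e. 11 = 8 + 2 + 1.
248^1 ≡ 248 (mod 359)
248^2 ≡ 248^2 = 61504 ≡ 115 (mod 359)
248^4 ≡ 115^2 = 13225 ≡ 301 (mod 359)
248^8 ≡ 301^2 = 90601 ≡ 133 (mod 359)
248^11 = 248^8 * 248^2 * 248^1 ≡ 133 * 115 * 248 (mod 359).
Accumulate the product:
133 * 115 = 15295 ≡ 217
217 * 248 = 53816 ≡ 325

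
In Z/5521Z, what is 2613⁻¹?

131

By the extended Euclidean algorithm:
5521 = 2*2613 + 295
2613 = 8*295 + 253
295 = 1*253 + 42
253 = 6*42 + 1
42 = 42*1 + 0
gcd(2613, 5521) = 1, so the inverse exists.
Bézout: 1 = −62*5521 + 131*2613.
So 2613⁻¹ ≡ 131 (mod 5521).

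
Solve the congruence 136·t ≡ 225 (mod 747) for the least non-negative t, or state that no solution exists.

117

gcd(136, 747) = 1, so a unique solution mod 747 exists.
136⁻¹ ≡ 379 (mod 747).
t ≡ 379·225 ≡ 117 (mod 747).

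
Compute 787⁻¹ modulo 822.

775

822 = 1*787 + 35
787 = 22*35 + 17
35 = 2*17 + 1
17 = 17*1 + 0
gcd(787, 822) = 1, so the inverse exists.
Back-substitute for 1:
1 = 1*35 − 2*17
  = −2*787 + 45*35
  = 45*822 − 47*787
So 787⁻¹ ≡ −47 ≡ 775 (mod 822).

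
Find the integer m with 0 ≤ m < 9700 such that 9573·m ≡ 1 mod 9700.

By the extended Euclidean algorithm:
9700 = 1*9573 + 127
9573 = 75*127 + 48
127 = 2*48 + 31
48 = 1*31 + 17
31 = 1*17 + 14
17 = 1*14 + 3
14 = 4*3 + 2
3 = 1*2 + 1
2 = 2*1 + 0
gcd(9573, 9700) = 1, so the inverse exists.
Back-substitute for 1:
1 = 1*3 − 1*2
  = −1*14 + 5*3
  = 5*17 − 6*14
  = −6*31 + 11*17
  = 11*48 − 17*31
  = −17*127 + 45*48
  = 45*9573 − 3392*127
  = −3392*9700 + 3437*9573
So 9573⁻¹ ≡ 3437 (mod 9700).

3437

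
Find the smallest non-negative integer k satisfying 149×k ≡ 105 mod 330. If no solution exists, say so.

gcd(149, 330) = 1, so a unique solution mod 330 exists.
149⁻¹ ≡ 299 (mod 330).
k ≡ 299×105 ≡ 45 (mod 330).

45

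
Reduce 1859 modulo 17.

1859 = 109×17 + 6, so 1859 ≡ 6 (mod 17).

6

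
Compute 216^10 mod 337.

301

Compute successive squares:
10 in binary is 1010, i.e. 10 = 8 + 2.
216^1 ≡ 216 (mod 337)
216^2 ≡ 216^2 = 46656 ≡ 150 (mod 337)
216^4 ≡ 150^2 = 22500 ≡ 258 (mod 337)
216^8 ≡ 258^2 = 66564 ≡ 175 (mod 337)
216^10 = 216^8 × 216^2 ≡ 175 × 150 (mod 337).
175 × 150 = 26250 ≡ 301 (mod 337).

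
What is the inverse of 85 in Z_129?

Apply the Euclidean algorithm and back-substitute:
129 = 1·85 + 44
85 = 1·44 + 41
44 = 1·41 + 3
41 = 13·3 + 2
3 = 1·2 + 1
2 = 2·1 + 0
gcd(85, 129) = 1, so the inverse exists.
Bézout: 1 = 29·129 − 44·85.
So 85⁻¹ ≡ −44 ≡ 85 (mod 129).

85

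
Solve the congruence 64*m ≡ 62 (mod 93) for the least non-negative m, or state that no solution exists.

62

gcd(64, 93) = 1, so a unique solution mod 93 exists.
64⁻¹ ≡ 16 (mod 93).
m ≡ 16*62 ≡ 62 (mod 93).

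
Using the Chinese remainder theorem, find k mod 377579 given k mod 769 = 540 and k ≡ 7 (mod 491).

138960

769⁻¹ mod 491: 769×136 ≡ 1 (mod 491), so 769⁻¹ ≡ 136.
k = 540 + 769×((7 − 540)×136 mod 491) = 540 + 769×180 = 138960.
Check: 138960 mod 769 = 540, 138960 mod 491 = 7. ✓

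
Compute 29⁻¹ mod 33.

8

33 = 1·29 + 4
29 = 7·4 + 1
4 = 4·1 + 0
gcd(29, 33) = 1, so the inverse exists.
Back-substitute for 1:
1 = 1·29 − 7·4
  = −7·33 + 8·29
So 29⁻¹ ≡ 8 (mod 33).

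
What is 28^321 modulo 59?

By square-and-multiply:
321 in binary is 101000001, i.e. 321 = 256 + 64 + 1.
28^1 ≡ 28 (mod 59)
28^2 ≡ 28^2 = 784 ≡ 17 (mod 59)
28^4 ≡ 17^2 = 289 ≡ 53 (mod 59)
28^8 ≡ 53^2 = 2809 ≡ 36 (mod 59)
28^16 ≡ 36^2 = 1296 ≡ 57 (mod 59)
28^32 ≡ 57^2 = 3249 ≡ 4 (mod 59)
28^64 ≡ 4^2 = 16 (mod 59)
28^128 ≡ 16^2 = 256 ≡ 20 (mod 59)
28^256 ≡ 20^2 = 400 ≡ 46 (mod 59)
28^321 = 28^256 · 28^64 · 28^1 ≡ 46 · 16 · 28 (mod 59).
Accumulate the product:
46 · 16 = 736 ≡ 28
28 · 28 = 784 ≡ 17

17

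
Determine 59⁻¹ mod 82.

82 = 1×59 + 23
59 = 2×23 + 13
23 = 1×13 + 10
13 = 1×10 + 3
10 = 3×3 + 1
3 = 3×1 + 0
gcd(59, 82) = 1, so the inverse exists.
Back-substitute for 1:
1 = 1×10 − 3×3
  = −3×13 + 4×10
  = 4×23 − 7×13
  = −7×59 + 18×23
  = 18×82 − 25×59
So 59⁻¹ ≡ −25 ≡ 57 (mod 82).

57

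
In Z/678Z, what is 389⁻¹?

617

Run the extended Euclidean algorithm:
678 = 1·389 + 289
389 = 1·289 + 100
289 = 2·100 + 89
100 = 1·89 + 11
89 = 8·11 + 1
11 = 11·1 + 0
gcd(389, 678) = 1, so the inverse exists.
Bézout: 1 = 35·678 − 61·389.
So 389⁻¹ ≡ −61 ≡ 617 (mod 678).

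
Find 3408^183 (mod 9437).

7247

By square-and-multiply:
183 in binary is 10110111, i.e. 183 = 128 + 32 + 16 + 4 + 2 + 1.
3408^1 ≡ 3408 (mod 9437)
3408^2 ≡ 3408^2 = 11614464 ≡ 6954 (mod 9437)
3408^4 ≡ 6954^2 = 48358116 ≡ 2928 (mod 9437)
3408^8 ≡ 2928^2 = 8573184 ≡ 4388 (mod 9437)
3408^16 ≡ 4388^2 = 19254544 ≡ 3064 (mod 9437)
3408^32 ≡ 3064^2 = 9388096 ≡ 7718 (mod 9437)
3408^64 ≡ 7718^2 = 59567524 ≡ 1180 (mod 9437)
3408^128 ≡ 1180^2 = 1392400 ≡ 5161 (mod 9437)
3408^183 = 3408^128 * 3408^32 * 3408^16 * 3408^4 * 3408^2 * 3408^1 ≡ 5161 * 7718 * 3064 * 2928 * 6954 * 3408 (mod 9437).
Accumulate the product:
5161 * 7718 = 39832598 ≡ 8458
8458 * 3064 = 25915312 ≡ 1310
1310 * 2928 = 3835680 ≡ 4258
4258 * 6954 = 29610132 ≡ 6263
6263 * 3408 = 21344304 ≡ 7247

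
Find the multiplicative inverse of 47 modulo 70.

3

By the extended Euclidean algorithm:
70 = 1·47 + 23
47 = 2·23 + 1
23 = 23·1 + 0
gcd(47, 70) = 1, so the inverse exists.
Back-substitute for 1:
1 = 1·47 − 2·23
  = −2·70 + 3·47
So 47⁻¹ ≡ 3 (mod 70).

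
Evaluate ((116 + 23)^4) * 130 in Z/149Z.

116 + 23 = 139
(139)^4 ≡ 17 (mod 149)
17 * 130 = 2210 ≡ 124 (mod 149)

124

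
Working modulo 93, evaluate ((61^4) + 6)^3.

(61)^4 ≡ 1 (mod 93)
1 + 6 = 7
(7)^3 ≡ 64 (mod 93)

64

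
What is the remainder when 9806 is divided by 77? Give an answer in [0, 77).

27

9806 = 127*77 + 27, so 9806 ≡ 27 (mod 77).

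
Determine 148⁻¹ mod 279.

115

Apply the Euclidean algorithm and back-substitute:
279 = 1*148 + 131
148 = 1*131 + 17
131 = 7*17 + 12
17 = 1*12 + 5
12 = 2*5 + 2
5 = 2*2 + 1
2 = 2*1 + 0
gcd(148, 279) = 1, so the inverse exists.
Back-substitute for 1:
1 = 1*5 − 2*2
  = −2*12 + 5*5
  = 5*17 − 7*12
  = −7*131 + 54*17
  = 54*148 − 61*131
  = −61*279 + 115*148
So 148⁻¹ ≡ 115 (mod 279).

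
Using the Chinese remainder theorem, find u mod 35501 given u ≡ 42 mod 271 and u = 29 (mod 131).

31207

271⁻¹ mod 131: 271·102 ≡ 1 (mod 131), so 271⁻¹ ≡ 102.
u = 42 + 271·((29 − 42)·102 mod 131) = 42 + 271·115 = 31207.
Check: 31207 mod 271 = 42, 31207 mod 131 = 29. ✓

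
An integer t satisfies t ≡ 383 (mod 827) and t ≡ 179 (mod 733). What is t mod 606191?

827⁻¹ mod 733: 827×39 ≡ 1 (mod 733), so 827⁻¹ ≡ 39.
t = 383 + 827×((179 − 383)×39 mod 733) = 383 + 827×107 = 88872.

88872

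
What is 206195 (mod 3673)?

206195 = 56*3673 + 507, so 206195 ≡ 507 (mod 3673).

507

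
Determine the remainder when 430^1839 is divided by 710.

150

1839 in binary is 11100101111, i.e. 1839 = 1024 + 512 + 256 + 32 + 8 + 4 + 2 + 1.
430^1 ≡ 430 (mod 710)
430^2 ≡ 430^2 = 184900 ≡ 300 (mod 710)
430^4 ≡ 300^2 = 90000 ≡ 540 (mod 710)
430^8 ≡ 540^2 = 291600 ≡ 500 (mod 710)
430^16 ≡ 500^2 = 250000 ≡ 80 (mod 710)
430^32 ≡ 80^2 = 6400 ≡ 10 (mod 710)
430^64 ≡ 10^2 = 100 (mod 710)
430^128 ≡ 100^2 = 10000 ≡ 60 (mod 710)
430^256 ≡ 60^2 = 3600 ≡ 50 (mod 710)
430^512 ≡ 50^2 = 2500 ≡ 370 (mod 710)
430^1024 ≡ 370^2 = 136900 ≡ 580 (mod 710)
430^1839 = 430^1024 × 430^512 × 430^256 × 430^32 × 430^8 × 430^4 × 430^2 × 430^1 ≡ 580 × 370 × 50 × 10 × 500 × 540 × 300 × 430 (mod 710).
Accumulate the product:
580 × 370 = 214600 ≡ 180
180 × 50 = 9000 ≡ 480
480 × 10 = 4800 ≡ 540
540 × 500 = 270000 ≡ 200
200 × 540 = 108000 ≡ 80
80 × 300 = 24000 ≡ 570
570 × 430 = 245100 ≡ 150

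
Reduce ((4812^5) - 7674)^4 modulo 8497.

(4812)^5 ≡ 258 (mod 8497)
258 - 7674 = -7416 ≡ 1081 (mod 8497)
(1081)^4 ≡ 5343 (mod 8497)

5343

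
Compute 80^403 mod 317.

Using repeated squaring:
80^1 ≡ 80 (mod 317)
80^2 ≡ 80^2 = 6400 ≡ 60 (mod 317)
80^4 ≡ 60^2 = 3600 ≡ 113 (mod 317)
80^8 ≡ 113^2 = 12769 ≡ 89 (mod 317)
80^16 ≡ 89^2 = 7921 ≡ 313 (mod 317)
80^32 ≡ 313^2 = 97969 ≡ 16 (mod 317)
80^64 ≡ 16^2 = 256 (mod 317)
80^128 ≡ 256^2 = 65536 ≡ 234 (mod 317)
80^256 ≡ 234^2 = 54756 ≡ 232 (mod 317)
80^403 = 80^256 · 80^128 · 80^16 · 80^2 · 80^1 ≡ 232 · 234 · 313 · 60 · 80 (mod 317).
Accumulate the product:
232 · 234 = 54288 ≡ 81
81 · 313 = 25353 ≡ 310
310 · 60 = 18600 ≡ 214
214 · 80 = 17120 ≡ 2

2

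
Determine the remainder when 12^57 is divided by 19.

18

57 in binary is 111001, i.e. 57 = 32 + 16 + 8 + 1.
12^1 ≡ 12 (mod 19)
12^2 ≡ 12^2 = 144 ≡ 11 (mod 19)
12^4 ≡ 11^2 = 121 ≡ 7 (mod 19)
12^8 ≡ 7^2 = 49 ≡ 11 (mod 19)
12^16 ≡ 11^2 = 121 ≡ 7 (mod 19)
12^32 ≡ 7^2 = 49 ≡ 11 (mod 19)
12^57 = 12^32 × 12^16 × 12^8 × 12^1 ≡ 11 × 7 × 11 × 12 (mod 19).
Accumulate the product:
11 × 7 = 77 ≡ 1
1 × 11 = 11
11 × 12 = 132 ≡ 18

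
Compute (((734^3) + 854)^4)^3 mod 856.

40

(734)^3 ≡ 584 (mod 856)
584 + 854 = 1438 ≡ 582 (mod 856)
(582)^4 ≡ 160 (mod 856)
(160)^3 ≡ 40 (mod 856)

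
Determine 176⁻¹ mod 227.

227 = 1×176 + 51
176 = 3×51 + 23
51 = 2×23 + 5
23 = 4×5 + 3
5 = 1×3 + 2
3 = 1×2 + 1
2 = 2×1 + 0
gcd(176, 227) = 1, so the inverse exists.
Bézout: 1 = −69×227 + 89×176.
So 176⁻¹ ≡ 89 (mod 227).

89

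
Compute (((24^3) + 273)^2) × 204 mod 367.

(24)^3 ≡ 245 (mod 367)
245 + 273 = 518 ≡ 151 (mod 367)
(151)^2 ≡ 47 (mod 367)
47 × 204 = 9588 ≡ 46 (mod 367)

46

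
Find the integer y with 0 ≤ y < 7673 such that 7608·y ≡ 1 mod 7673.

2597

Run the extended Euclidean algorithm:
7673 = 1·7608 + 65
7608 = 117·65 + 3
65 = 21·3 + 2
3 = 1·2 + 1
2 = 2·1 + 0
gcd(7608, 7673) = 1, so the inverse exists.
Back-substitute for 1:
1 = 1·3 − 1·2
  = −1·65 + 22·3
  = 22·7608 − 2575·65
  = −2575·7673 + 2597·7608
So 7608⁻¹ ≡ 2597 (mod 7673).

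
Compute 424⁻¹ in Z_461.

461 = 1·424 + 37
424 = 11·37 + 17
37 = 2·17 + 3
17 = 5·3 + 2
3 = 1·2 + 1
2 = 2·1 + 0
gcd(424, 461) = 1, so the inverse exists.
Back-substitute for 1:
1 = 1·3 − 1·2
  = −1·17 + 6·3
  = 6·37 − 13·17
  = −13·424 + 149·37
  = 149·461 − 162·424
So 424⁻¹ ≡ −162 ≡ 299 (mod 461).

299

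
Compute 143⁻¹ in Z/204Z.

By the extended Euclidean algorithm:
204 = 1×143 + 61
143 = 2×61 + 21
61 = 2×21 + 19
21 = 1×19 + 2
19 = 9×2 + 1
2 = 2×1 + 0
gcd(143, 204) = 1, so the inverse exists.
Bézout: 1 = 68×204 − 97×143.
So 143⁻¹ ≡ −97 ≡ 107 (mod 204).

107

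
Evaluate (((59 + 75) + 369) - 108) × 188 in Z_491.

59 + 75 = 134
134 + 369 = 503 ≡ 12 (mod 491)
12 - 108 = -96 ≡ 395 (mod 491)
395 × 188 = 74260 ≡ 119 (mod 491)

119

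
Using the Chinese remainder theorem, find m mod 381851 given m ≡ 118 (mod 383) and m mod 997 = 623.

383⁻¹ mod 997: 383×164 ≡ 1 (mod 997), so 383⁻¹ ≡ 164.
m = 118 + 383×((623 − 118)×164 mod 997) = 118 + 383×69 = 26545.
Check: 26545 mod 383 = 118, 26545 mod 997 = 623. ✓

26545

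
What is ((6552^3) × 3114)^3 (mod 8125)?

(6552)^3 ≡ 7358 (mod 8125)
7358 × 3114 = 22912812 ≡ 312 (mod 8125)
(312)^3 ≡ 78 (mod 8125)

78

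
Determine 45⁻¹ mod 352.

By the extended Euclidean algorithm:
352 = 7*45 + 37
45 = 1*37 + 8
37 = 4*8 + 5
8 = 1*5 + 3
5 = 1*3 + 2
3 = 1*2 + 1
2 = 2*1 + 0
gcd(45, 352) = 1, so the inverse exists.
Back-substitute for 1:
1 = 1*3 − 1*2
  = −1*5 + 2*3
  = 2*8 − 3*5
  = −3*37 + 14*8
  = 14*45 − 17*37
  = −17*352 + 133*45
So 45⁻¹ ≡ 133 (mod 352).

133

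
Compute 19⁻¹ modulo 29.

26

29 = 1·19 + 10
19 = 1·10 + 9
10 = 1·9 + 1
9 = 9·1 + 0
gcd(19, 29) = 1, so the inverse exists.
Bézout: 1 = 2·29 − 3·19.
So 19⁻¹ ≡ −3 ≡ 26 (mod 29).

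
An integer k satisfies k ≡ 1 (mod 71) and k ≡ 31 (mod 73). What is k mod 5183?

71⁻¹ mod 73: 71*36 ≡ 1 (mod 73), so 71⁻¹ ≡ 36.
k = 1 + 71*((31 − 1)*36 mod 73) = 1 + 71*58 = 4119.
Check: 4119 mod 71 = 1, 4119 mod 73 = 31. ✓

4119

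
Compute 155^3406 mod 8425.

Compute successive squares:
3406 in binary is 110101001110, i.e. 3406 = 2048 + 1024 + 256 + 64 + 8 + 4 + 2.
155^1 ≡ 155 (mod 8425)
155^2 ≡ 155^2 = 24025 ≡ 7175 (mod 8425)
155^4 ≡ 7175^2 = 51480625 ≡ 3875 (mod 8425)
155^8 ≡ 3875^2 = 15015625 ≡ 2275 (mod 8425)
155^16 ≡ 2275^2 = 5175625 ≡ 2675 (mod 8425)
155^32 ≡ 2675^2 = 7155625 ≡ 2800 (mod 8425)
155^64 ≡ 2800^2 = 7840000 ≡ 4750 (mod 8425)
155^128 ≡ 4750^2 = 22562500 ≡ 350 (mod 8425)
155^256 ≡ 350^2 = 122500 ≡ 4550 (mod 8425)
155^512 ≡ 4550^2 = 20702500 ≡ 2275 (mod 8425)
155^1024 ≡ 2275^2 = 5175625 ≡ 2675 (mod 8425)
155^2048 ≡ 2675^2 = 7155625 ≡ 2800 (mod 8425)
155^3406 = 155^2048 · 155^1024 · 155^256 · 155^64 · 155^8 · 155^4 · 155^2 ≡ 2800 · 2675 · 4550 · 4750 · 2275 · 3875 · 7175 (mod 8425).
Accumulate the product:
2800 · 2675 = 7490000 ≡ 175
175 · 4550 = 796250 ≡ 4300
4300 · 4750 = 20425000 ≡ 2800
2800 · 2275 = 6370000 ≡ 700
700 · 3875 = 2712500 ≡ 8075
8075 · 7175 = 57938125 ≡ 7825

7825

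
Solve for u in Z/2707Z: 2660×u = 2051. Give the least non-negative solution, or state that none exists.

gcd(2660, 2707) = 1, so a unique solution mod 2707 exists.
2660⁻¹ ≡ 2419 (mod 2707).
u ≡ 2419×2051 ≡ 2145 (mod 2707).

2145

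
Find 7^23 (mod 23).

By square-and-multiply:
23 in binary is 10111, i.e. 23 = 16 + 4 + 2 + 1.
7^1 ≡ 7 (mod 23)
7^2 ≡ 7^2 = 49 ≡ 3 (mod 23)
7^4 ≡ 3^2 = 9 (mod 23)
7^8 ≡ 9^2 = 81 ≡ 12 (mod 23)
7^16 ≡ 12^2 = 144 ≡ 6 (mod 23)
7^23 = 7^16 * 7^4 * 7^2 * 7^1 ≡ 6 * 9 * 3 * 7 (mod 23).
Accumulate the product:
6 * 9 = 54 ≡ 8
8 * 3 = 24 ≡ 1
1 * 7 = 7

7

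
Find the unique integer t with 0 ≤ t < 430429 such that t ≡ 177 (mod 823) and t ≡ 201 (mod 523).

17460

823⁻¹ mod 523: 823·197 ≡ 1 (mod 523), so 823⁻¹ ≡ 197.
t = 177 + 823·((201 − 177)·197 mod 523) = 177 + 823·21 = 17460.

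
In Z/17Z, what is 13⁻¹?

17 = 1·13 + 4
13 = 3·4 + 1
4 = 4·1 + 0
gcd(13, 17) = 1, so the inverse exists.
Back-substitute for 1:
1 = 1·13 − 3·4
  = −3·17 + 4·13
So 13⁻¹ ≡ 4 (mod 17).

4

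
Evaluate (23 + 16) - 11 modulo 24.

4

23 + 16 = 39 ≡ 15 (mod 24)
15 - 11 = 4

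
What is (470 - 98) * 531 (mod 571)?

470 - 98 = 372
372 * 531 = 197532 ≡ 537 (mod 571)

537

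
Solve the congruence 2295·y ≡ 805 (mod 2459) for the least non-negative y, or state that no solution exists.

220

gcd(2295, 2459) = 1, so a unique solution mod 2459 exists.
2295⁻¹ ≡ 2444 (mod 2459).
y ≡ 2444·805 ≡ 220 (mod 2459).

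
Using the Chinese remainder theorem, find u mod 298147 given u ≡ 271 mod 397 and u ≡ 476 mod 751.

10990

397⁻¹ mod 751: 397·524 ≡ 1 (mod 751), so 397⁻¹ ≡ 524.
u = 271 + 397·((476 − 271)·524 mod 751) = 271 + 397·27 = 10990.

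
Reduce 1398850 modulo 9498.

1398850 = 147*9498 + 2644, so 1398850 ≡ 2644 (mod 9498).

2644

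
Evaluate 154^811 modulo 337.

194

By square-and-multiply:
154^1 ≡ 154 (mod 337)
154^2 ≡ 154^2 = 23716 ≡ 126 (mod 337)
154^4 ≡ 126^2 = 15876 ≡ 37 (mod 337)
154^8 ≡ 37^2 = 1369 ≡ 21 (mod 337)
154^16 ≡ 21^2 = 441 ≡ 104 (mod 337)
154^32 ≡ 104^2 = 10816 ≡ 32 (mod 337)
154^64 ≡ 32^2 = 1024 ≡ 13 (mod 337)
154^128 ≡ 13^2 = 169 (mod 337)
154^256 ≡ 169^2 = 28561 ≡ 253 (mod 337)
154^512 ≡ 253^2 = 64009 ≡ 316 (mod 337)
154^811 = 154^512 · 154^256 · 154^32 · 154^8 · 154^2 · 154^1 ≡ 316 · 253 · 32 · 21 · 126 · 154 (mod 337).
Accumulate the product:
316 · 253 = 79948 ≡ 79
79 · 32 = 2528 ≡ 169
169 · 21 = 3549 ≡ 179
179 · 126 = 22554 ≡ 312
312 · 154 = 48048 ≡ 194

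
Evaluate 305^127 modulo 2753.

Using repeated squaring:
127 in binary is 1111111, i.e. 127 = 64 + 32 + 16 + 8 + 4 + 2 + 1.
305^1 ≡ 305 (mod 2753)
305^2 ≡ 305^2 = 93025 ≡ 2176 (mod 2753)
305^4 ≡ 2176^2 = 4734976 ≡ 2569 (mod 2753)
305^8 ≡ 2569^2 = 6599761 ≡ 820 (mod 2753)
305^16 ≡ 820^2 = 672400 ≡ 668 (mod 2753)
305^32 ≡ 668^2 = 446224 ≡ 238 (mod 2753)
305^64 ≡ 238^2 = 56644 ≡ 1584 (mod 2753)
305^127 = 305^64 · 305^32 · 305^16 · 305^8 · 305^4 · 305^2 · 305^1 ≡ 1584 · 238 · 668 · 820 · 2569 · 2176 · 305 (mod 2753).
Accumulate the product:
1584 · 238 = 376992 ≡ 2584
2584 · 668 = 1726112 ≡ 2734
2734 · 820 = 2241880 ≡ 938
938 · 2569 = 2409722 ≡ 847
847 · 2176 = 1843072 ≡ 1315
1315 · 305 = 401075 ≡ 1890

1890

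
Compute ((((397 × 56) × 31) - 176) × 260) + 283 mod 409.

397 × 56 = 22232 ≡ 146 (mod 409)
146 × 31 = 4526 ≡ 27 (mod 409)
27 - 176 = -149 ≡ 260 (mod 409)
260 × 260 = 67600 ≡ 115 (mod 409)
115 + 283 = 398

398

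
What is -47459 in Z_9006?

-47459 = -6*9006 + 6577, so -47459 ≡ 6577 (mod 9006).

6577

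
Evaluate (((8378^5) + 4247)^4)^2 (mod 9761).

4992

(8378)^5 ≡ 7574 (mod 9761)
7574 + 4247 = 11821 ≡ 2060 (mod 9761)
(2060)^4 ≡ 4298 (mod 9761)
(4298)^2 ≡ 4992 (mod 9761)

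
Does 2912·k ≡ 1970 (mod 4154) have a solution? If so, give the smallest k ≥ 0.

1557

gcd(2912, 4154) = 2, and 2 | 1970, so solutions exist.
Divide through by 2: 1456·k ≡ 985 (mod 2077).
1456⁻¹ ≡ 495 (mod 2077).
k ≡ 495·985 ≡ 1557 (mod 2077).
The smallest non-negative solution is k = 1557.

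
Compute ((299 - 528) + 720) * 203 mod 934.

299 - 528 = -229 ≡ 705 (mod 934)
705 + 720 = 1425 ≡ 491 (mod 934)
491 * 203 = 99673 ≡ 669 (mod 934)

669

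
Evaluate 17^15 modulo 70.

13

15 in binary is 1111, i.e. 15 = 8 + 4 + 2 + 1.
17^1 ≡ 17 (mod 70)
17^2 ≡ 17^2 = 289 ≡ 9 (mod 70)
17^4 ≡ 9^2 = 81 ≡ 11 (mod 70)
17^8 ≡ 11^2 = 121 ≡ 51 (mod 70)
17^15 = 17^8 * 17^4 * 17^2 * 17^1 ≡ 51 * 11 * 9 * 17 (mod 70).
Accumulate the product:
51 * 11 = 561 ≡ 1
1 * 9 = 9
9 * 17 = 153 ≡ 13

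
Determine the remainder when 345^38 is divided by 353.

Using repeated squaring:
345^1 ≡ 345 (mod 353)
345^2 ≡ 345^2 = 119025 ≡ 64 (mod 353)
345^4 ≡ 64^2 = 4096 ≡ 213 (mod 353)
345^8 ≡ 213^2 = 45369 ≡ 185 (mod 353)
345^16 ≡ 185^2 = 34225 ≡ 337 (mod 353)
345^32 ≡ 337^2 = 113569 ≡ 256 (mod 353)
345^38 = 345^32 × 345^4 × 345^2 ≡ 256 × 213 × 64 (mod 353).
Accumulate the product:
256 × 213 = 54528 ≡ 166
166 × 64 = 10624 ≡ 34

34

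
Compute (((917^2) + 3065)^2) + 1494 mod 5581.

1515

(917)^2 ≡ 3739 (mod 5581)
3739 + 3065 = 6804 ≡ 1223 (mod 5581)
(1223)^2 ≡ 21 (mod 5581)
21 + 1494 = 1515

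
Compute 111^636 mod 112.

1

By square-and-multiply:
111^1 ≡ 111 (mod 112)
111^2 ≡ 111^2 = 12321 ≡ 1 (mod 112)
111^4 ≡ 1^2 = 1 (mod 112)
111^8 ≡ 1^2 = 1 (mod 112)
111^16 ≡ 1^2 = 1 (mod 112)
111^32 ≡ 1^2 = 1 (mod 112)
111^64 ≡ 1^2 = 1 (mod 112)
111^128 ≡ 1^2 = 1 (mod 112)
111^256 ≡ 1^2 = 1 (mod 112)
111^512 ≡ 1^2 = 1 (mod 112)
111^636 = 111^512 · 111^64 · 111^32 · 111^16 · 111^8 · 111^4 ≡ 1 · 1 · 1 · 1 · 1 · 1 (mod 112).
Accumulate the product:
1 · 1 = 1
1 · 1 = 1
1 · 1 = 1
1 · 1 = 1
1 · 1 = 1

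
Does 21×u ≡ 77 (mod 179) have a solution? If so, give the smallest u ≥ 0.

123

gcd(21, 179) = 1, so a unique solution mod 179 exists.
21⁻¹ ≡ 162 (mod 179).
u ≡ 162×77 ≡ 123 (mod 179).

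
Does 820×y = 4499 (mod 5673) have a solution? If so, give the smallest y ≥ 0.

5381

gcd(820, 5673) = 1, so a unique solution mod 5673 exists.
820⁻¹ ≡ 3895 (mod 5673).
y ≡ 3895×4499 ≡ 5381 (mod 5673).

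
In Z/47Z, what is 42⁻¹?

28

By the extended Euclidean algorithm:
47 = 1×42 + 5
42 = 8×5 + 2
5 = 2×2 + 1
2 = 2×1 + 0
gcd(42, 47) = 1, so the inverse exists.
Bézout: 1 = 17×47 − 19×42.
So 42⁻¹ ≡ −19 ≡ 28 (mod 47).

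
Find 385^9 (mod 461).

437

385^1 ≡ 385 (mod 461)
385^2 ≡ 385^2 = 148225 ≡ 244 (mod 461)
385^4 ≡ 244^2 = 59536 ≡ 67 (mod 461)
385^8 ≡ 67^2 = 4489 ≡ 340 (mod 461)
385^9 = 385^8 · 385^1 ≡ 340 · 385 (mod 461).
340 · 385 = 130900 ≡ 437 (mod 461).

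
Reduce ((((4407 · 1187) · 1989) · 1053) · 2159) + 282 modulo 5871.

1419

4407 · 1187 = 5231109 ≡ 48 (mod 5871)
48 · 1989 = 95472 ≡ 1536 (mod 5871)
1536 · 1053 = 1617408 ≡ 2883 (mod 5871)
2883 · 2159 = 6224397 ≡ 1137 (mod 5871)
1137 + 282 = 1419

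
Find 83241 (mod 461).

261

83241 = 180×461 + 261, so 83241 ≡ 261 (mod 461).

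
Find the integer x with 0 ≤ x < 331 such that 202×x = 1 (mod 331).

195

By the extended Euclidean algorithm:
331 = 1*202 + 129
202 = 1*129 + 73
129 = 1*73 + 56
73 = 1*56 + 17
56 = 3*17 + 5
17 = 3*5 + 2
5 = 2*2 + 1
2 = 2*1 + 0
gcd(202, 331) = 1, so the inverse exists.
Back-substitute for 1:
1 = 1*5 − 2*2
  = −2*17 + 7*5
  = 7*56 − 23*17
  = −23*73 + 30*56
  = 30*129 − 53*73
  = −53*202 + 83*129
  = 83*331 − 136*202
So 202⁻¹ ≡ −136 ≡ 195 (mod 331).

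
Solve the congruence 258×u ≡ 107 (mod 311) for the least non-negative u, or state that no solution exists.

gcd(258, 311) = 1, so a unique solution mod 311 exists.
258⁻¹ ≡ 88 (mod 311).
u ≡ 88×107 ≡ 86 (mod 311).

86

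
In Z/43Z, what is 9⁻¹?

24

43 = 4·9 + 7
9 = 1·7 + 2
7 = 3·2 + 1
2 = 2·1 + 0
gcd(9, 43) = 1, so the inverse exists.
Back-substitute for 1:
1 = 1·7 − 3·2
  = −3·9 + 4·7
  = 4·43 − 19·9
So 9⁻¹ ≡ −19 ≡ 24 (mod 43).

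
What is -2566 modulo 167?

106

-2566 = -16*167 + 106, so -2566 ≡ 106 (mod 167).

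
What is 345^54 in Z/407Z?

223

Compute successive squares:
345^1 ≡ 345 (mod 407)
345^2 ≡ 345^2 = 119025 ≡ 181 (mod 407)
345^4 ≡ 181^2 = 32761 ≡ 201 (mod 407)
345^8 ≡ 201^2 = 40401 ≡ 108 (mod 407)
345^16 ≡ 108^2 = 11664 ≡ 268 (mod 407)
345^32 ≡ 268^2 = 71824 ≡ 192 (mod 407)
345^54 = 345^32 × 345^16 × 345^4 × 345^2 ≡ 192 × 268 × 201 × 181 (mod 407).
Accumulate the product:
192 × 268 = 51456 ≡ 174
174 × 201 = 34974 ≡ 379
379 × 181 = 68599 ≡ 223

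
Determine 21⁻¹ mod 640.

61

Apply the Euclidean algorithm and back-substitute:
640 = 30·21 + 10
21 = 2·10 + 1
10 = 10·1 + 0
gcd(21, 640) = 1, so the inverse exists.
Bézout: 1 = −2·640 + 61·21.
So 21⁻¹ ≡ 61 (mod 640).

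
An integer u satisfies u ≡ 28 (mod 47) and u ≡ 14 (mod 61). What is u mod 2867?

75

47⁻¹ mod 61: 47·13 ≡ 1 (mod 61), so 47⁻¹ ≡ 13.
u = 28 + 47·((14 − 28)·13 mod 61) = 28 + 47·1 = 75.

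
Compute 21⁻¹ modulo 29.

18

Run the extended Euclidean algorithm:
29 = 1*21 + 8
21 = 2*8 + 5
8 = 1*5 + 3
5 = 1*3 + 2
3 = 1*2 + 1
2 = 2*1 + 0
gcd(21, 29) = 1, so the inverse exists.
Back-substitute for 1:
1 = 1*3 − 1*2
  = −1*5 + 2*3
  = 2*8 − 3*5
  = −3*21 + 8*8
  = 8*29 − 11*21
So 21⁻¹ ≡ −11 ≡ 18 (mod 29).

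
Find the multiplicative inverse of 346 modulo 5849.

355

Apply the Euclidean algorithm and back-substitute:
5849 = 16×346 + 313
346 = 1×313 + 33
313 = 9×33 + 16
33 = 2×16 + 1
16 = 16×1 + 0
gcd(346, 5849) = 1, so the inverse exists.
Bézout: 1 = −21×5849 + 355×346.
So 346⁻¹ ≡ 355 (mod 5849).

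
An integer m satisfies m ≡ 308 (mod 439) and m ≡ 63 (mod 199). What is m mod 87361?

12600

439⁻¹ mod 199: 439*34 ≡ 1 (mod 199), so 439⁻¹ ≡ 34.
m = 308 + 439*((63 − 308)*34 mod 199) = 308 + 439*28 = 12600.
Check: 12600 mod 439 = 308, 12600 mod 199 = 63. ✓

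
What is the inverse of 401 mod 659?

659 = 1*401 + 258
401 = 1*258 + 143
258 = 1*143 + 115
143 = 1*115 + 28
115 = 4*28 + 3
28 = 9*3 + 1
3 = 3*1 + 0
gcd(401, 659) = 1, so the inverse exists.
Back-substitute for 1:
1 = 1*28 − 9*3
  = −9*115 + 37*28
  = 37*143 − 46*115
  = −46*258 + 83*143
  = 83*401 − 129*258
  = −129*659 + 212*401
So 401⁻¹ ≡ 212 (mod 659).

212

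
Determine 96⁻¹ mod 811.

245

By the extended Euclidean algorithm:
811 = 8·96 + 43
96 = 2·43 + 10
43 = 4·10 + 3
10 = 3·3 + 1
3 = 3·1 + 0
gcd(96, 811) = 1, so the inverse exists.
Bézout: 1 = −29·811 + 245·96.
So 96⁻¹ ≡ 245 (mod 811).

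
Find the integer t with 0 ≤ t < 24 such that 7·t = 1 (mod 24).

7

By the extended Euclidean algorithm:
24 = 3*7 + 3
7 = 2*3 + 1
3 = 3*1 + 0
gcd(7, 24) = 1, so the inverse exists.
Bézout: 1 = −2*24 + 7*7.
So 7⁻¹ ≡ 7 (mod 24).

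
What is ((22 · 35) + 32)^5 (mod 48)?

16

22 · 35 = 770 ≡ 2 (mod 48)
2 + 32 = 34
(34)^5 ≡ 16 (mod 48)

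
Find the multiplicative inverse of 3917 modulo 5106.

5106 = 1·3917 + 1189
3917 = 3·1189 + 350
1189 = 3·350 + 139
350 = 2·139 + 72
139 = 1·72 + 67
72 = 1·67 + 5
67 = 13·5 + 2
5 = 2·2 + 1
2 = 2·1 + 0
gcd(3917, 5106) = 1, so the inverse exists.
Bézout: 1 = −1578·5106 + 2057·3917.
So 3917⁻¹ ≡ 2057 (mod 5106).

2057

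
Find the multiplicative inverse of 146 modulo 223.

139

Run the extended Euclidean algorithm:
223 = 1×146 + 77
146 = 1×77 + 69
77 = 1×69 + 8
69 = 8×8 + 5
8 = 1×5 + 3
5 = 1×3 + 2
3 = 1×2 + 1
2 = 2×1 + 0
gcd(146, 223) = 1, so the inverse exists.
Bézout: 1 = 55×223 − 84×146.
So 146⁻¹ ≡ −84 ≡ 139 (mod 223).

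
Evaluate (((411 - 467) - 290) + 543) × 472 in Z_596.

8

411 - 467 = -56 ≡ 540 (mod 596)
540 - 290 = 250
250 + 543 = 793 ≡ 197 (mod 596)
197 × 472 = 92984 ≡ 8 (mod 596)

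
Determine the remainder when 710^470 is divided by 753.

Compute successive squares:
470 in binary is 111010110, i.e. 470 = 256 + 128 + 64 + 16 + 4 + 2.
710^1 ≡ 710 (mod 753)
710^2 ≡ 710^2 = 504100 ≡ 343 (mod 753)
710^4 ≡ 343^2 = 117649 ≡ 181 (mod 753)
710^8 ≡ 181^2 = 32761 ≡ 382 (mod 753)
710^16 ≡ 382^2 = 145924 ≡ 595 (mod 753)
710^32 ≡ 595^2 = 354025 ≡ 115 (mod 753)
710^64 ≡ 115^2 = 13225 ≡ 424 (mod 753)
710^128 ≡ 424^2 = 179776 ≡ 562 (mod 753)
710^256 ≡ 562^2 = 315844 ≡ 337 (mod 753)
710^470 = 710^256 · 710^128 · 710^64 · 710^16 · 710^4 · 710^2 ≡ 337 · 562 · 424 · 595 · 181 · 343 (mod 753).
Accumulate the product:
337 · 562 = 189394 ≡ 391
391 · 424 = 165784 ≡ 124
124 · 595 = 73780 ≡ 739
739 · 181 = 133759 ≡ 478
478 · 343 = 163954 ≡ 553

553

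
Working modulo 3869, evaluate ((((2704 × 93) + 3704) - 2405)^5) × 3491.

2704 × 93 = 251472 ≡ 3856 (mod 3869)
3856 + 3704 = 7560 ≡ 3691 (mod 3869)
3691 - 2405 = 1286
(1286)^5 ≡ 404 (mod 3869)
404 × 3491 = 1410364 ≡ 2048 (mod 3869)

2048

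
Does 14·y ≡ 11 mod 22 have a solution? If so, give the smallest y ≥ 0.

gcd(14, 22) = 2, and 2 does not divide 11.
So the congruence has no solution.

no solution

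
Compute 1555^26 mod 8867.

By square-and-multiply:
26 in binary is 11010, i.e. 26 = 16 + 8 + 2.
1555^1 ≡ 1555 (mod 8867)
1555^2 ≡ 1555^2 = 2418025 ≡ 6201 (mod 8867)
1555^4 ≡ 6201^2 = 38452401 ≡ 5089 (mod 8867)
1555^8 ≡ 5089^2 = 25897921 ≡ 6281 (mod 8867)
1555^16 ≡ 6281^2 = 39450961 ≡ 1678 (mod 8867)
1555^26 = 1555^16 × 1555^8 × 1555^2 ≡ 1678 × 6281 × 6201 (mod 8867).
Accumulate the product:
1678 × 6281 = 10539518 ≡ 5522
5522 × 6201 = 34241922 ≡ 6435

6435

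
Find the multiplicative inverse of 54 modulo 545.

545 = 10×54 + 5
54 = 10×5 + 4
5 = 1×4 + 1
4 = 4×1 + 0
gcd(54, 545) = 1, so the inverse exists.
Bézout: 1 = 11×545 − 111×54.
So 54⁻¹ ≡ −111 ≡ 434 (mod 545).

434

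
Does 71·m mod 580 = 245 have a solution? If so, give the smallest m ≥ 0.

175

gcd(71, 580) = 1, so a unique solution mod 580 exists.
71⁻¹ ≡ 531 (mod 580).
m ≡ 531·245 ≡ 175 (mod 580).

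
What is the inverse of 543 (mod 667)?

667 = 1*543 + 124
543 = 4*124 + 47
124 = 2*47 + 30
47 = 1*30 + 17
30 = 1*17 + 13
17 = 1*13 + 4
13 = 3*4 + 1
4 = 4*1 + 0
gcd(543, 667) = 1, so the inverse exists.
Back-substitute for 1:
1 = 1*13 − 3*4
  = −3*17 + 4*13
  = 4*30 − 7*17
  = −7*47 + 11*30
  = 11*124 − 29*47
  = −29*543 + 127*124
  = 127*667 − 156*543
So 543⁻¹ ≡ −156 ≡ 511 (mod 667).

511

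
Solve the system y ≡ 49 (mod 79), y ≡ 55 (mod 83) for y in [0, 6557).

3209

79⁻¹ mod 83: 79×62 ≡ 1 (mod 83), so 79⁻¹ ≡ 62.
y = 49 + 79×((55 − 49)×62 mod 83) = 49 + 79×40 = 3209.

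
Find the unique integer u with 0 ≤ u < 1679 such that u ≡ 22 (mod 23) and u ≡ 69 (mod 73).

23⁻¹ mod 73: 23*54 ≡ 1 (mod 73), so 23⁻¹ ≡ 54.
u = 22 + 23*((69 − 22)*54 mod 73) = 22 + 23*56 = 1310.

1310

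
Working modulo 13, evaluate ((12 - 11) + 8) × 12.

4

12 - 11 = 1
1 + 8 = 9
9 × 12 = 108 ≡ 4 (mod 13)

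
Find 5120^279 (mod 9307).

By square-and-multiply:
279 in binary is 100010111, i.e. 279 = 256 + 16 + 4 + 2 + 1.
5120^1 ≡ 5120 (mod 9307)
5120^2 ≡ 5120^2 = 26214400 ≡ 5888 (mod 9307)
5120^4 ≡ 5888^2 = 34668544 ≡ 9276 (mod 9307)
5120^8 ≡ 9276^2 = 86044176 ≡ 961 (mod 9307)
5120^16 ≡ 961^2 = 923521 ≡ 2128 (mod 9307)
5120^32 ≡ 2128^2 = 4528384 ≡ 5182 (mod 9307)
5120^64 ≡ 5182^2 = 26853124 ≡ 2429 (mod 9307)
5120^128 ≡ 2429^2 = 5900041 ≡ 8710 (mod 9307)
5120^256 ≡ 8710^2 = 75864100 ≡ 2743 (mod 9307)
5120^279 = 5120^256 · 5120^16 · 5120^4 · 5120^2 · 5120^1 ≡ 2743 · 2128 · 9276 · 5888 · 5120 (mod 9307).
Accumulate the product:
2743 · 2128 = 5837104 ≡ 1615
1615 · 9276 = 14980740 ≡ 5777
5777 · 5888 = 34014976 ≡ 7198
7198 · 5120 = 36853760 ≡ 7347

7347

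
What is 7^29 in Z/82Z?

7^1 ≡ 7 (mod 82)
7^2 ≡ 7^2 = 49 (mod 82)
7^4 ≡ 49^2 = 2401 ≡ 23 (mod 82)
7^8 ≡ 23^2 = 529 ≡ 37 (mod 82)
7^16 ≡ 37^2 = 1369 ≡ 57 (mod 82)
7^29 = 7^16 · 7^8 · 7^4 · 7^1 ≡ 57 · 37 · 23 · 7 (mod 82).
Accumulate the product:
57 · 37 = 2109 ≡ 59
59 · 23 = 1357 ≡ 45
45 · 7 = 315 ≡ 69

69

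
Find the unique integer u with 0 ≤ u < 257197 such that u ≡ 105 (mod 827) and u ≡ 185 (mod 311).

827⁻¹ mod 311: 827·44 ≡ 1 (mod 311), so 827⁻¹ ≡ 44.
u = 105 + 827·((185 − 105)·44 mod 311) = 105 + 827·99 = 81978.

81978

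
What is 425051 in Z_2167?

319

425051 = 196·2167 + 319, so 425051 ≡ 319 (mod 2167).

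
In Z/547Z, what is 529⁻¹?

395

547 = 1·529 + 18
529 = 29·18 + 7
18 = 2·7 + 4
7 = 1·4 + 3
4 = 1·3 + 1
3 = 3·1 + 0
gcd(529, 547) = 1, so the inverse exists.
Back-substitute for 1:
1 = 1·4 − 1·3
  = −1·7 + 2·4
  = 2·18 − 5·7
  = −5·529 + 147·18
  = 147·547 − 152·529
So 529⁻¹ ≡ −152 ≡ 395 (mod 547).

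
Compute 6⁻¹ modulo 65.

11

Run the extended Euclidean algorithm:
65 = 10·6 + 5
6 = 1·5 + 1
5 = 5·1 + 0
gcd(6, 65) = 1, so the inverse exists.
Bézout: 1 = −1·65 + 11·6.
So 6⁻¹ ≡ 11 (mod 65).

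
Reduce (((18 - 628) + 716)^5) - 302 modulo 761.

462

18 - 628 = -610 ≡ 151 (mod 761)
151 + 716 = 867 ≡ 106 (mod 761)
(106)^5 ≡ 3 (mod 761)
3 - 302 = -299 ≡ 462 (mod 761)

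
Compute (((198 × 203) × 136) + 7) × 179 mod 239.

64

198 × 203 = 40194 ≡ 42 (mod 239)
42 × 136 = 5712 ≡ 215 (mod 239)
215 + 7 = 222
222 × 179 = 39738 ≡ 64 (mod 239)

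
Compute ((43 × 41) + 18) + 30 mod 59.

43 × 41 = 1763 ≡ 52 (mod 59)
52 + 18 = 70 ≡ 11 (mod 59)
11 + 30 = 41

41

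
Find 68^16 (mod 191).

156

68^1 ≡ 68 (mod 191)
68^2 ≡ 68^2 = 4624 ≡ 40 (mod 191)
68^4 ≡ 40^2 = 1600 ≡ 72 (mod 191)
68^8 ≡ 72^2 = 5184 ≡ 27 (mod 191)
68^16 ≡ 27^2 = 729 ≡ 156 (mod 191)
So 68^16 ≡ 156 (mod 191).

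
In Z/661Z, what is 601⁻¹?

Apply the Euclidean algorithm and back-substitute:
661 = 1*601 + 60
601 = 10*60 + 1
60 = 60*1 + 0
gcd(601, 661) = 1, so the inverse exists.
Back-substitute for 1:
1 = 1*601 − 10*60
  = −10*661 + 11*601
So 601⁻¹ ≡ 11 (mod 661).

11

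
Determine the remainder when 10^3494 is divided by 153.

Using repeated squaring:
10^1 ≡ 10 (mod 153)
10^2 ≡ 10^2 = 100 (mod 153)
10^4 ≡ 100^2 = 10000 ≡ 55 (mod 153)
10^8 ≡ 55^2 = 3025 ≡ 118 (mod 153)
10^16 ≡ 118^2 = 13924 ≡ 1 (mod 153)
10^32 ≡ 1^2 = 1 (mod 153)
10^64 ≡ 1^2 = 1 (mod 153)
10^128 ≡ 1^2 = 1 (mod 153)
10^256 ≡ 1^2 = 1 (mod 153)
10^512 ≡ 1^2 = 1 (mod 153)
10^1024 ≡ 1^2 = 1 (mod 153)
10^2048 ≡ 1^2 = 1 (mod 153)
10^3494 = 10^2048 * 10^1024 * 10^256 * 10^128 * 10^32 * 10^4 * 10^2 ≡ 1 * 1 * 1 * 1 * 1 * 55 * 100 (mod 153).
Accumulate the product:
1 * 1 = 1
1 * 1 = 1
1 * 1 = 1
1 * 1 = 1
1 * 55 = 55
55 * 100 = 5500 ≡ 145

145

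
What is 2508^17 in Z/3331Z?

2508^1 ≡ 2508 (mod 3331)
2508^2 ≡ 2508^2 = 6290064 ≡ 1136 (mod 3331)
2508^4 ≡ 1136^2 = 1290496 ≡ 1399 (mod 3331)
2508^8 ≡ 1399^2 = 1957201 ≡ 1904 (mod 3331)
2508^16 ≡ 1904^2 = 3625216 ≡ 1088 (mod 3331)
2508^17 = 2508^16 × 2508^1 ≡ 1088 × 2508 (mod 3331).
1088 × 2508 = 2728704 ≡ 615 (mod 3331).

615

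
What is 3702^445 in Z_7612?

445 in binary is 110111101, i.e. 445 = 256 + 128 + 32 + 16 + 8 + 4 + 1.
3702^1 ≡ 3702 (mod 7612)
3702^2 ≡ 3702^2 = 13704804 ≡ 3204 (mod 7612)
3702^4 ≡ 3204^2 = 10265616 ≡ 4640 (mod 7612)
3702^8 ≡ 4640^2 = 21529600 ≡ 2864 (mod 7612)
3702^16 ≡ 2864^2 = 8202496 ≡ 4372 (mod 7612)
3702^32 ≡ 4372^2 = 19114384 ≡ 652 (mod 7612)
3702^64 ≡ 652^2 = 425104 ≡ 6444 (mod 7612)
3702^128 ≡ 6444^2 = 41525136 ≡ 1676 (mod 7612)
3702^256 ≡ 1676^2 = 2808976 ≡ 148 (mod 7612)
3702^445 = 3702^256 * 3702^128 * 3702^32 * 3702^16 * 3702^8 * 3702^4 * 3702^1 ≡ 148 * 1676 * 652 * 4372 * 2864 * 4640 * 3702 (mod 7612).
Accumulate the product:
148 * 1676 = 248048 ≡ 4464
4464 * 652 = 2910528 ≡ 2744
2744 * 4372 = 11996768 ≡ 256
256 * 2864 = 733184 ≡ 2432
2432 * 4640 = 11284480 ≡ 3496
3496 * 3702 = 12942192 ≡ 1792

1792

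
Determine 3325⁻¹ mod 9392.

5429

9392 = 2×3325 + 2742
3325 = 1×2742 + 583
2742 = 4×583 + 410
583 = 1×410 + 173
410 = 2×173 + 64
173 = 2×64 + 45
64 = 1×45 + 19
45 = 2×19 + 7
19 = 2×7 + 5
7 = 1×5 + 2
5 = 2×2 + 1
2 = 2×1 + 0
gcd(3325, 9392) = 1, so the inverse exists.
Bézout: 1 = 1403×9392 − 3963×3325.
So 3325⁻¹ ≡ −3963 ≡ 5429 (mod 9392).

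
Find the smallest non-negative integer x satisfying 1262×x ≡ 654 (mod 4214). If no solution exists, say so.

gcd(1262, 4214) = 2, and 2 | 654, so solutions exist.
Divide through by 2: 631×x ≡ 327 (mod 2107).
631⁻¹ ≡ 1723 (mod 2107).
x ≡ 1723×327 ≡ 852 (mod 2107).
The smallest non-negative solution is x = 852.

852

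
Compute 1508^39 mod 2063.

Using repeated squaring:
39 in binary is 100111, i.e. 39 = 32 + 4 + 2 + 1.
1508^1 ≡ 1508 (mod 2063)
1508^2 ≡ 1508^2 = 2274064 ≡ 638 (mod 2063)
1508^4 ≡ 638^2 = 407044 ≡ 633 (mod 2063)
1508^8 ≡ 633^2 = 400689 ≡ 467 (mod 2063)
1508^16 ≡ 467^2 = 218089 ≡ 1474 (mod 2063)
1508^32 ≡ 1474^2 = 2172676 ≡ 337 (mod 2063)
1508^39 = 1508^32 * 1508^4 * 1508^2 * 1508^1 ≡ 337 * 633 * 638 * 1508 (mod 2063).
Accumulate the product:
337 * 633 = 213321 ≡ 832
832 * 638 = 530816 ≡ 625
625 * 1508 = 942500 ≡ 1772

1772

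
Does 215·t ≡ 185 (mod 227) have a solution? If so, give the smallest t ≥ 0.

117

gcd(215, 227) = 1, so a unique solution mod 227 exists.
215⁻¹ ≡ 208 (mod 227).
t ≡ 208·185 ≡ 117 (mod 227).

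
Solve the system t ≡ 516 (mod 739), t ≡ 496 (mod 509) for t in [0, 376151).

262122

739⁻¹ mod 509: 739*135 ≡ 1 (mod 509), so 739⁻¹ ≡ 135.
t = 516 + 739*((496 − 516)*135 mod 509) = 516 + 739*354 = 262122.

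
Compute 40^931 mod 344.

264

Compute successive squares:
40^1 ≡ 40 (mod 344)
40^2 ≡ 40^2 = 1600 ≡ 224 (mod 344)
40^4 ≡ 224^2 = 50176 ≡ 296 (mod 344)
40^8 ≡ 296^2 = 87616 ≡ 240 (mod 344)
40^16 ≡ 240^2 = 57600 ≡ 152 (mod 344)
40^32 ≡ 152^2 = 23104 ≡ 56 (mod 344)
40^64 ≡ 56^2 = 3136 ≡ 40 (mod 344)
40^128 ≡ 40^2 = 1600 ≡ 224 (mod 344)
40^256 ≡ 224^2 = 50176 ≡ 296 (mod 344)
40^512 ≡ 296^2 = 87616 ≡ 240 (mod 344)
40^931 = 40^512 · 40^256 · 40^128 · 40^32 · 40^2 · 40^1 ≡ 240 · 296 · 224 · 56 · 224 · 40 (mod 344).
Accumulate the product:
240 · 296 = 71040 ≡ 176
176 · 224 = 39424 ≡ 208
208 · 56 = 11648 ≡ 296
296 · 224 = 66304 ≡ 256
256 · 40 = 10240 ≡ 264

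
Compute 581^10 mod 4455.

661

581^1 ≡ 581 (mod 4455)
581^2 ≡ 581^2 = 337561 ≡ 3436 (mod 4455)
581^4 ≡ 3436^2 = 11806096 ≡ 346 (mod 4455)
581^8 ≡ 346^2 = 119716 ≡ 3886 (mod 4455)
581^10 = 581^8 * 581^2 ≡ 3886 * 3436 (mod 4455).
3886 * 3436 = 13352296 ≡ 661 (mod 4455).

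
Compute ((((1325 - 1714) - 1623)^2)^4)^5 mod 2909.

1325 - 1714 = -389 ≡ 2520 (mod 2909)
2520 - 1623 = 897
(897)^2 ≡ 1725 (mod 2909)
(1725)^4 ≡ 981 (mod 2909)
(981)^5 ≡ 2070 (mod 2909)

2070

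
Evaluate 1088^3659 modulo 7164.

Compute successive squares:
1088^1 ≡ 1088 (mod 7164)
1088^2 ≡ 1088^2 = 1183744 ≡ 1684 (mod 7164)
1088^4 ≡ 1684^2 = 2835856 ≡ 6076 (mod 7164)
1088^8 ≡ 6076^2 = 36917776 ≡ 1684 (mod 7164)
1088^16 ≡ 1684^2 = 2835856 ≡ 6076 (mod 7164)
1088^32 ≡ 6076^2 = 36917776 ≡ 1684 (mod 7164)
1088^64 ≡ 1684^2 = 2835856 ≡ 6076 (mod 7164)
1088^128 ≡ 6076^2 = 36917776 ≡ 1684 (mod 7164)
1088^256 ≡ 1684^2 = 2835856 ≡ 6076 (mod 7164)
1088^512 ≡ 6076^2 = 36917776 ≡ 1684 (mod 7164)
1088^1024 ≡ 1684^2 = 2835856 ≡ 6076 (mod 7164)
1088^2048 ≡ 6076^2 = 36917776 ≡ 1684 (mod 7164)
1088^3659 = 1088^2048 * 1088^1024 * 1088^512 * 1088^64 * 1088^8 * 1088^2 * 1088^1 ≡ 1684 * 6076 * 1684 * 6076 * 1684 * 1684 * 1088 (mod 7164).
Accumulate the product:
1684 * 6076 = 10231984 ≡ 1792
1792 * 1684 = 3017728 ≡ 1684
1684 * 6076 = 10231984 ≡ 1792
1792 * 1684 = 3017728 ≡ 1684
1684 * 1684 = 2835856 ≡ 6076
6076 * 1088 = 6610688 ≡ 5480

5480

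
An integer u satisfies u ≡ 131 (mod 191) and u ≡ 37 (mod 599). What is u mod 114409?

19804

191⁻¹ mod 599: 191·69 ≡ 1 (mod 599), so 191⁻¹ ≡ 69.
u = 131 + 191·((37 − 131)·69 mod 599) = 131 + 191·103 = 19804.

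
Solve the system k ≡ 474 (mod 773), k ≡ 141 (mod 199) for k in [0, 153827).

773⁻¹ mod 199: 773·173 ≡ 1 (mod 199), so 773⁻¹ ≡ 173.
k = 474 + 773·((141 − 474)·173 mod 199) = 474 + 773·101 = 78547.

78547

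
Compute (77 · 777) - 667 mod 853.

77 · 777 = 59829 ≡ 119 (mod 853)
119 - 667 = -548 ≡ 305 (mod 853)

305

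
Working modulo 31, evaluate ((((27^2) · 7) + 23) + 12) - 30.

(27)^2 ≡ 16 (mod 31)
16 · 7 = 112 ≡ 19 (mod 31)
19 + 23 = 42 ≡ 11 (mod 31)
11 + 12 = 23
23 - 30 = -7 ≡ 24 (mod 31)

24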